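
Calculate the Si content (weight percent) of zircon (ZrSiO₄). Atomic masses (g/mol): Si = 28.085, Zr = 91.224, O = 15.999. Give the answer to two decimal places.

15.32 weight percent

M(ZrSiO₄) = 183.305 g/mol.
Si contributes 1 × 28.085 = 28.085 g per mole.
28.085/183.305 = 0.1532 → 15.32%.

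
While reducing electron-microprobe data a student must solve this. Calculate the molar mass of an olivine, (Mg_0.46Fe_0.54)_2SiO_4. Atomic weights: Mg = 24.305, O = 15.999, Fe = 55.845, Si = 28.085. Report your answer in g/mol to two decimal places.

174.75 g/mol

Mg: 0.92 × 24.305 = 22.3606
Fe: 1.08 × 55.845 = 60.3126
Si: 1 × 28.085 = 28.0850
O: 4 × 15.999 = 63.9960
Summing the contributions gives the formula mass.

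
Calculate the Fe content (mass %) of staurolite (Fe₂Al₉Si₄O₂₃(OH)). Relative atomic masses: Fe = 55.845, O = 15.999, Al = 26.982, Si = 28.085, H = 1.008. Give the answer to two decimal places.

13.11 mass %

M(Fe₂Al₉Si₄O₂₃(OH)) = 851.852 g/mol.
Fe contributes 2 × 55.845 = 111.690 g per mole.
111.690/851.852 = 0.1311 → 13.11%.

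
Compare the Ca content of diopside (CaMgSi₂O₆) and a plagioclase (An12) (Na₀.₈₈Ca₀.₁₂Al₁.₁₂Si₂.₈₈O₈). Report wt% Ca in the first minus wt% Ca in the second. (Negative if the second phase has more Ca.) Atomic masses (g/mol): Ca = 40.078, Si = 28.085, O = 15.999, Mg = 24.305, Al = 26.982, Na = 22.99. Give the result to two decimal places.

M(CaMgSi₂O₆) = 216.547 g/mol, so wt% Ca = 40.078/216.547 × 100 = 18.51%.
M(Na₀.₈₈Ca₀.₁₂Al₁.₁₂Si₂.₈₈O₈) = 264.137 g/mol, so wt% Ca = 4.809/264.137 × 100 = 1.82%.
18.51 − 1.82 = 16.69 pp.

16.69 percentage points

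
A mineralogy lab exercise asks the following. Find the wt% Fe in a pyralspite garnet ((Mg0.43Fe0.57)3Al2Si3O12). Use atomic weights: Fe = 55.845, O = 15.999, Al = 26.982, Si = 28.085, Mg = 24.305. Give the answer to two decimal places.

20.89 weight percent

Molar mass of (Mg0.43Fe0.57)3Al2Si3O12: 1.29·24.305 + 1.71·55.845 + 2·26.982 + 3·28.085 + 12·15.999 = 457.055 g/mol.
Mass of Fe per formula unit: 1.71 × 55.845 = 95.495 g.
Weight fraction Fe = 95.495 / 457.055 = 0.2089.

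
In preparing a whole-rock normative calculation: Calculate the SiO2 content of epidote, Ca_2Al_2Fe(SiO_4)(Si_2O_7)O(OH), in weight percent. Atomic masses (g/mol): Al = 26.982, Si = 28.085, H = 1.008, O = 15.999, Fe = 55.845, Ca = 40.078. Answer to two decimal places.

Molar mass of Ca_2Al_2Fe(SiO_4)(Si_2O_7)O(OH) = 2*40.078 + 2*26.982 + 1*55.845 + 3*28.085 + 13*15.999 + 1*1.008 = 483.215 g/mol.
Each formula unit contains 3 Si, equivalent to 3/1 = 3.0000 mol SiO2.
M(SiO2) = 1×28.085 + 2×15.999 = 60.083 g/mol.
Mass of SiO2 per formula unit = 3.0000 × 60.083 = 180.249 g.
SiO2 wt% = 180.249 / 483.215 × 100 = 37.30%.

37.30 wt%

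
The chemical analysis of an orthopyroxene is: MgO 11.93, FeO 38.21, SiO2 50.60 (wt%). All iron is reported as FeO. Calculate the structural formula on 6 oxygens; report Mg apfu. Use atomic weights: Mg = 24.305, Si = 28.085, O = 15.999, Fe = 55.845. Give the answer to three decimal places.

11.93 wt% MgO ÷ 40.304 g/mol = 0.29600 mol, giving 0.29600 Mg and 0.29600 O.
38.21 wt% FeO ÷ 71.844 g/mol = 0.53185 mol, giving 0.53185 Fe and 0.53185 O.
50.60 wt% SiO2 ÷ 60.083 g/mol = 0.84217 mol, giving 0.84217 Si and 1.68434 O.
Oxygen sums to 2.51219; scaling by 6/2.51219 = 2.38835 puts the formula on 6 O.
Mg: 0.29600 × 2.38835 = 0.707 atoms per formula unit.

0.707 Mg apfu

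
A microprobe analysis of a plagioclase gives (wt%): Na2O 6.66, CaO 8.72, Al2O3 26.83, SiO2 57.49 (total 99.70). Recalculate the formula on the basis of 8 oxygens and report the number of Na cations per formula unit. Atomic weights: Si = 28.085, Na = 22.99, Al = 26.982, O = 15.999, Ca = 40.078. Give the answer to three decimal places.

Na2O: 6.66/61.979 = 0.10746 mol → 0.21492 mol Na, 0.10746 mol O.
CaO: 8.72/56.077 = 0.15550 mol → 0.15550 mol Ca, 0.15550 mol O.
Al2O3: 26.83/101.961 = 0.26314 mol → 0.52628 mol Al, 0.78942 mol O.
SiO2: 57.49/60.083 = 0.95684 mol → 0.95684 mol Si, 1.91368 mol O.
Total oxygen = 2.96606 mol. Normalization factor = 8/2.96606 = 2.69718.
Na per 8 O = 0.21492 × 2.69718 = 0.580.

0.580 Na apfu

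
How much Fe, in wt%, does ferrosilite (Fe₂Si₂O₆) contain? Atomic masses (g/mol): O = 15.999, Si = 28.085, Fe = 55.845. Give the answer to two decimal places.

M(Fe₂Si₂O₆) = 263.854 g/mol.
Fe contributes 2 × 55.845 = 111.690 g per mole.
111.690/263.854 = 0.4233 → 42.33%.

42.33 wt%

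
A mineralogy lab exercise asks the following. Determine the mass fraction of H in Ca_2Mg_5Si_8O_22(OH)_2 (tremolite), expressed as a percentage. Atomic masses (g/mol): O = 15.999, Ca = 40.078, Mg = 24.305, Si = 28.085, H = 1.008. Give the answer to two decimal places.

Molar mass of Ca_2Mg_5Si_8O_22(OH)_2: 2×40.078 + 5×24.305 + 8×28.085 + 24×15.999 + 2×1.008 = 812.353 g/mol.
Mass of H per formula unit: 2 × 1.008 = 2.016 g.
Weight fraction H = 2.016 / 812.353 = 0.0025.

0.25 weight percent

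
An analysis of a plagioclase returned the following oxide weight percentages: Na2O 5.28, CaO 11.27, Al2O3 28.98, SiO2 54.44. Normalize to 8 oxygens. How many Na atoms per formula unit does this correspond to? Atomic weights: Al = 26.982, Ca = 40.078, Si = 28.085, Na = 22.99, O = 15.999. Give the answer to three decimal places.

0.462 Na apfu

Na2O: 5.28/61.979 = 0.08519 mol → 0.17038 mol Na, 0.08519 mol O.
CaO: 11.27/56.077 = 0.20097 mol → 0.20097 mol Ca, 0.20097 mol O.
Al2O3: 28.98/101.961 = 0.28423 mol → 0.56846 mol Al, 0.85269 mol O.
SiO2: 54.44/60.083 = 0.90608 mol → 0.90608 mol Si, 1.81216 mol O.
Total oxygen = 2.95101 mol. Normalization factor = 8/2.95101 = 2.71094.
Na per 8 O = 0.17038 × 2.71094 = 0.462.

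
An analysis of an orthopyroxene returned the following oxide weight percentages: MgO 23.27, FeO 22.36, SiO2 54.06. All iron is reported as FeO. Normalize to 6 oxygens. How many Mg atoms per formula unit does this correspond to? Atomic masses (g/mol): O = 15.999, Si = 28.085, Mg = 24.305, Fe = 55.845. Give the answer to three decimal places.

MgO (M=40.304): mol = 0.57736; Mg = 0.57736, O = 0.57736.
FeO (M=71.844): mol = 0.31123; Fe = 0.31123, O = 0.31123.
SiO2 (M=60.083): mol = 0.89976; Si = 0.89976, O = 1.79952.
ΣO = 2.68811; factor = 6/ΣO = 2.23205.
Mg apfu = 0.57736 × 2.23205 = 1.289.

1.289 Mg apfu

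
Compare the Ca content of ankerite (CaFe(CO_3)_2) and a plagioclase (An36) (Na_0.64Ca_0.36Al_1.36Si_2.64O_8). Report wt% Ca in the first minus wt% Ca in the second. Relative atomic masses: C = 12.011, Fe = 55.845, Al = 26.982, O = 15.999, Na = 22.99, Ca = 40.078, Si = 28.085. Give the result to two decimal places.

Ca in CaFe(CO_3)_2: molar mass 215.939 g/mol; 1×40.078 = 40.078 g → 18.56 wt%.
Ca in Na_0.64Ca_0.36Al_1.36Si_2.64O_8: molar mass 267.974 g/mol; 0.36×40.078 = 14.428 g → 5.38 wt%.
Difference = 18.56 − 5.38 = 13.18 percentage points.

13.18 percentage points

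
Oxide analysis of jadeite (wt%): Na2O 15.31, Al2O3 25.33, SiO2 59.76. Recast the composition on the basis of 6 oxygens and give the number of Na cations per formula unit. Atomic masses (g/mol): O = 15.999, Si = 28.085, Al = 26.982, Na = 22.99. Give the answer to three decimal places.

Na2O: 15.31/61.979 = 0.24702 mol → 0.49404 mol Na, 0.24702 mol O.
Al2O3: 25.33/101.961 = 0.24843 mol → 0.49686 mol Al, 0.74529 mol O.
SiO2: 59.76/60.083 = 0.99462 mol → 0.99462 mol Si, 1.98924 mol O.
Total oxygen = 2.98155 mol. Normalization factor = 6/2.98155 = 2.01238.
Na per 6 O = 0.49404 × 2.01238 = 0.994.

0.994 Na apfu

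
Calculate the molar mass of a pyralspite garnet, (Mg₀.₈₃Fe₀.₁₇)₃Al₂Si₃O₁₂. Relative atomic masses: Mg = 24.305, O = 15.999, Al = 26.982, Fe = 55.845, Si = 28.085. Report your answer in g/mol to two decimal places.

M = 2.49×24.305 + 0.51×55.845 + 2×26.982 + 3×28.085 + 12×15.999

419.21 g/mol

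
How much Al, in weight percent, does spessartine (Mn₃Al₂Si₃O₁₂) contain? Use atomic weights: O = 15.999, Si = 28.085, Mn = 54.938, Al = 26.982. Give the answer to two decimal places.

Molar mass of Mn₃Al₂Si₃O₁₂: 3×54.938 + 2×26.982 + 3×28.085 + 12×15.999 = 495.021 g/mol.
Mass of Al per formula unit: 2 × 26.982 = 53.964 g.
Weight fraction Al = 53.964 / 495.021 = 0.1090.

10.90 weight percent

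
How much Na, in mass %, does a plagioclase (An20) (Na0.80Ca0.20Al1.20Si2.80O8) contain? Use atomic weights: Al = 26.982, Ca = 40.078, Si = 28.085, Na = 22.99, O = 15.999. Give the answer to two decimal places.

M(Na0.80Ca0.20Al1.20Si2.80O8) = 265.416 g/mol.
Na contributes 0.80 × 22.99 = 18.392 g per mole.
18.392/265.416 = 0.0693 → 6.93%.

6.93 mass %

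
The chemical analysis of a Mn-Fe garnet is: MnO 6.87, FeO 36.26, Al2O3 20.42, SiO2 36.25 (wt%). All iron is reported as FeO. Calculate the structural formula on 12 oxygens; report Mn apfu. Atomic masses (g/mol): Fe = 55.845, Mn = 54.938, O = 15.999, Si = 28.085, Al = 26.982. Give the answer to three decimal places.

6.87 wt% MnO ÷ 70.937 g/mol = 0.09685 mol, giving 0.09685 Mn and 0.09685 O.
36.26 wt% FeO ÷ 71.844 g/mol = 0.50470 mol, giving 0.50470 Fe and 0.50470 O.
20.42 wt% Al2O3 ÷ 101.961 g/mol = 0.20027 mol, giving 0.40054 Al and 0.60081 O.
36.25 wt% SiO2 ÷ 60.083 g/mol = 0.60333 mol, giving 0.60333 Si and 1.20666 O.
Oxygen sums to 2.40902; scaling by 12/2.40902 = 4.98128 puts the formula on 12 O.
Mn: 0.09685 × 4.98128 = 0.482 atoms per formula unit.

0.482 Mn apfu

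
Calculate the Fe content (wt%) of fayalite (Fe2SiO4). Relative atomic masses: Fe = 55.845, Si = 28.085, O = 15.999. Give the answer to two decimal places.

54.81 wt%

Formula mass = 2×55.845 + 1×28.085 + 4×15.999 = 203.771 g/mol, of which 111.690 g is Fe.
So Fe makes up 111.690/203.771 = 0.5481 of the mass, i.e. 54.81%.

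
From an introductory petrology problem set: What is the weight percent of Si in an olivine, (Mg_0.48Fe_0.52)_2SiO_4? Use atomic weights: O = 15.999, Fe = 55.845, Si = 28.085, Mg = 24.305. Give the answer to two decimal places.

Formula mass = 0.96×24.305 + 1.04×55.845 + 1×28.085 + 4×15.999 = 173.493 g/mol, of which 28.085 g is Si.
So Si makes up 28.085/173.493 = 0.1619 of the mass, i.e. 16.19%.

16.19 wt%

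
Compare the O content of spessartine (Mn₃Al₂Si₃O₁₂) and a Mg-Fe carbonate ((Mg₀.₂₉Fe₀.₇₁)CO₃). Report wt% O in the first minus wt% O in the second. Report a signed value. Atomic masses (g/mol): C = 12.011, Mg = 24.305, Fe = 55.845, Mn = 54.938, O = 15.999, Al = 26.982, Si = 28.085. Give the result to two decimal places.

M(Mn₃Al₂Si₃O₁₂) = 495.021 g/mol, so wt% O = 191.988/495.021 × 100 = 38.78%.
M((Mg₀.₂₉Fe₀.₇₁)CO₃) = 106.706 g/mol, so wt% O = 47.997/106.706 × 100 = 44.98%.
38.78 − 44.98 = -6.20 pp.

-6.20 percentage points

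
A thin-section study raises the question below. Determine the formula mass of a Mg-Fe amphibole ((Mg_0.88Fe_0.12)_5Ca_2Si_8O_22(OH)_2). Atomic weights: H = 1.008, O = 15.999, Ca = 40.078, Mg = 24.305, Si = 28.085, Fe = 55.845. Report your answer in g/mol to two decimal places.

The formula mass is the sum 4.40·24.305 + 0.60·55.845 + 2·40.078 + 8·28.085 + 24·15.999 + 2·1.008.

831.28 g/mol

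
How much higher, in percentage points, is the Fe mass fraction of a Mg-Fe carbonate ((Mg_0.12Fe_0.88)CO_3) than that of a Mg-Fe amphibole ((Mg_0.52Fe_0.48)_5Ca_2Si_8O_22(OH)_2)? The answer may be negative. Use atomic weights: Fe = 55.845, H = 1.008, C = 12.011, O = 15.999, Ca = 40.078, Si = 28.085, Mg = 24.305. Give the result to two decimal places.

M((Mg_0.12Fe_0.88)CO_3) = 112.068 g/mol, so wt% Fe = 49.144/112.068 × 100 = 43.85%.
M((Mg_0.52Fe_0.48)_5Ca_2Si_8O_22(OH)_2) = 888.049 g/mol, so wt% Fe = 134.028/888.049 × 100 = 15.09%.
43.85 − 15.09 = 28.76 pp.

28.76 percentage points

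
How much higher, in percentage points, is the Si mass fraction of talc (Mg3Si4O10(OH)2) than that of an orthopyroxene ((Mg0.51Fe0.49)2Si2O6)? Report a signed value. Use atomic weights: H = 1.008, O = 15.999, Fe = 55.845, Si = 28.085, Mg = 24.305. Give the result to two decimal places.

5.38 percentage points

Si in Mg3Si4O10(OH)2: molar mass 379.259 g/mol; 4×28.085 = 112.340 g → 29.62 wt%.
Si in (Mg0.51Fe0.49)2Si2O6: molar mass 231.683 g/mol; 2×28.085 = 56.170 g → 24.24 wt%.
Difference = 29.62 − 24.24 = 5.38 percentage points.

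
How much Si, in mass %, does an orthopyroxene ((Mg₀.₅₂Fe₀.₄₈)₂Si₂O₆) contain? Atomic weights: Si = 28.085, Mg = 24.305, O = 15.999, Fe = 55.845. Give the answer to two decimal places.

Molar mass of (Mg₀.₅₂Fe₀.₄₈)₂Si₂O₆: 1.04×24.305 + 0.96×55.845 + 2×28.085 + 6×15.999 = 231.052 g/mol.
Mass of Si per formula unit: 2 × 28.085 = 56.170 g.
Weight fraction Si = 56.170 / 231.052 = 0.2431.

24.31 mass %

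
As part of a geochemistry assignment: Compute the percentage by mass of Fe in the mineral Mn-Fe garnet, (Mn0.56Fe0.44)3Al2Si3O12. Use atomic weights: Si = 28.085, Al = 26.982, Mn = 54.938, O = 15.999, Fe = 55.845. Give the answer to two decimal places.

14.86 mass %

M((Mn0.56Fe0.44)3Al2Si3O12) = 496.218 g/mol.
Fe contributes 1.32 × 55.845 = 73.715 g per mole.
73.715/496.218 = 0.1486 → 14.86%.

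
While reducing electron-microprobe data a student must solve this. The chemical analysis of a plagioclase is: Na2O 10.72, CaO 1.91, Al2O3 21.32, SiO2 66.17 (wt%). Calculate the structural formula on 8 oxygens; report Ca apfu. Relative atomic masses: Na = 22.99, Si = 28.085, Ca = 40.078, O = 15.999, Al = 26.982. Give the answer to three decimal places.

0.090 Ca apfu

Na2O: 10.72/61.979 = 0.17296 mol → 0.34592 mol Na, 0.17296 mol O.
CaO: 1.91/56.077 = 0.03406 mol → 0.03406 mol Ca, 0.03406 mol O.
Al2O3: 21.32/101.961 = 0.20910 mol → 0.41820 mol Al, 0.62730 mol O.
SiO2: 66.17/60.083 = 1.10131 mol → 1.10131 mol Si, 2.20262 mol O.
Total oxygen = 3.03694 mol. Normalization factor = 8/3.03694 = 2.63423.
Ca per 8 O = 0.03406 × 2.63423 = 0.090.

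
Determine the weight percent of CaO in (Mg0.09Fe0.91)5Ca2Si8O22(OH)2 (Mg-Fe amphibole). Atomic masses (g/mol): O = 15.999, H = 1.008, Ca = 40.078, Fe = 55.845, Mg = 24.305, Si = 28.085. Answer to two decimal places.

11.73 wt%

Formula mass = 955.860 g/mol.
2 Ca → 2.0000 mol CaO per formula unit; M(CaO) = 56.077, so CaO mass = 112.154 g.
112.154/955.860 × 100 = 11.73 wt%.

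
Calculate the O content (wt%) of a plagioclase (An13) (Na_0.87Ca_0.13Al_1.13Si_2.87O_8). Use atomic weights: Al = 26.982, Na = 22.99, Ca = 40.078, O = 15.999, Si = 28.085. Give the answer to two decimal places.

48.43 wt%

Formula mass = 0.87×22.99 + 0.13×40.078 + 1.13×26.982 + 2.87×28.085 + 8×15.999 = 264.297 g/mol, of which 127.992 g is O.
So O makes up 127.992/264.297 = 0.4843 of the mass, i.e. 48.43%.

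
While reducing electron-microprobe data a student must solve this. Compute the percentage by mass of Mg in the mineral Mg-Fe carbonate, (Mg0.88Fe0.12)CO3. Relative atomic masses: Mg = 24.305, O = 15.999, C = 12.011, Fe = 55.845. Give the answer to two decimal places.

24.28 mass %

Formula mass = 0.88*24.305 + 0.12*55.845 + 1*12.011 + 3*15.999 = 88.098 g/mol, of which 21.388 g is Mg.
So Mg makes up 21.388/88.098 = 0.2428 of the mass, i.e. 24.28%.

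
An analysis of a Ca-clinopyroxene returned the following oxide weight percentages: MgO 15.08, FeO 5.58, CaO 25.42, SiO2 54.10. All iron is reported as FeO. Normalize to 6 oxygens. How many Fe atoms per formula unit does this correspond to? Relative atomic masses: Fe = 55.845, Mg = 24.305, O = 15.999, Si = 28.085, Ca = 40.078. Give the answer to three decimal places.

MgO: 15.08/40.304 = 0.37416 mol → 0.37416 mol Mg, 0.37416 mol O.
FeO: 5.58/71.844 = 0.07767 mol → 0.07767 mol Fe, 0.07767 mol O.
CaO: 25.42/56.077 = 0.45331 mol → 0.45331 mol Ca, 0.45331 mol O.
SiO2: 54.10/60.083 = 0.90042 mol → 0.90042 mol Si, 1.80084 mol O.
Total oxygen = 2.70598 mol. Normalization factor = 6/2.70598 = 2.21731.
Fe per 6 O = 0.07767 × 2.21731 = 0.172.

0.172 Fe apfu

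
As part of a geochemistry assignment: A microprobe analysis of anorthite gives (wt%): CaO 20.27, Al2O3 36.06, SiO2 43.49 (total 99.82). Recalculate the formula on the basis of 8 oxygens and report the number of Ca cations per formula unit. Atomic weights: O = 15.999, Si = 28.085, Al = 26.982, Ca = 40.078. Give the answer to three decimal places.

CaO: 20.27/56.077 = 0.36147 mol → 0.36147 mol Ca, 0.36147 mol O.
Al2O3: 36.06/101.961 = 0.35366 mol → 0.70732 mol Al, 1.06098 mol O.
SiO2: 43.49/60.083 = 0.72383 mol → 0.72383 mol Si, 1.44766 mol O.
Total oxygen = 2.87011 mol. Normalization factor = 8/2.87011 = 2.78735.
Ca per 8 O = 0.36147 × 2.78735 = 1.008.

1.008 Ca apfu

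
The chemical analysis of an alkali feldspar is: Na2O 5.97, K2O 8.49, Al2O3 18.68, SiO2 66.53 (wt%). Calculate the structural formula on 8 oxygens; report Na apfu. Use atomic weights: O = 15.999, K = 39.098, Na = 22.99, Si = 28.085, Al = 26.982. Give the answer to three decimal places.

0.522 Na apfu

Na2O (M=61.979): mol = 0.09632; Na = 0.19264, O = 0.09632.
K2O (M=94.195): mol = 0.09013; K = 0.18026, O = 0.09013.
Al2O3 (M=101.961): mol = 0.18321; Al = 0.36642, O = 0.54963.
SiO2 (M=60.083): mol = 1.10730; Si = 1.10730, O = 2.21460.
ΣO = 2.95068; factor = 8/ΣO = 2.71124.
Na apfu = 0.19264 × 2.71124 = 0.522.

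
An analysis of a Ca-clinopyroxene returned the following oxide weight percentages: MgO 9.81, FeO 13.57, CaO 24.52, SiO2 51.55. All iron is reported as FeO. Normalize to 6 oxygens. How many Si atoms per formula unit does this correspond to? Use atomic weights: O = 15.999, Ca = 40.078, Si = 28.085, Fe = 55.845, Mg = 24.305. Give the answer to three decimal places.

MgO: 9.81/40.304 = 0.24340 mol → 0.24340 mol Mg, 0.24340 mol O.
FeO: 13.57/71.844 = 0.18888 mol → 0.18888 mol Fe, 0.18888 mol O.
CaO: 24.52/56.077 = 0.43726 mol → 0.43726 mol Ca, 0.43726 mol O.
SiO2: 51.55/60.083 = 0.85798 mol → 0.85798 mol Si, 1.71596 mol O.
Total oxygen = 2.58550 mol. Normalization factor = 6/2.58550 = 2.32063.
Si per 6 O = 0.85798 × 2.32063 = 1.991.

1.991 Si apfu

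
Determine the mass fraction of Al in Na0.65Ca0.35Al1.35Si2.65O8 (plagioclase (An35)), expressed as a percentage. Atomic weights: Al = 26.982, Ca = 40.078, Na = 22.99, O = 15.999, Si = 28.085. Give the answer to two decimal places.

13.60 mass %

Formula mass = 0.65×22.99 + 0.35×40.078 + 1.35×26.982 + 2.65×28.085 + 8×15.999 = 267.814 g/mol, of which 36.426 g is Al.
So Al makes up 36.426/267.814 = 0.1360 of the mass, i.e. 13.60%.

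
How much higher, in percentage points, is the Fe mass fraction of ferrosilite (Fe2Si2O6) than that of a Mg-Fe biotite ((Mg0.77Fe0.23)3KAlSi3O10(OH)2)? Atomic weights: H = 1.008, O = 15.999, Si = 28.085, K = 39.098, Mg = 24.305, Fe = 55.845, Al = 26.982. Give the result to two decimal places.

33.55 percentage points

First mineral: 111.690 g Fe in 263.854 g formula = 42.33 wt% Fe.
Second mineral: 38.533 g Fe in 439.017 g formula = 8.78 wt% Fe.
42.33% − 8.78% gives a difference of 33.55 percentage points.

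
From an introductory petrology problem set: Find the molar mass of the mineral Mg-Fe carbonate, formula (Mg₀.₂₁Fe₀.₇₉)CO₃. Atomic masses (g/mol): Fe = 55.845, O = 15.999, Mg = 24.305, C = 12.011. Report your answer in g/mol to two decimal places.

M = 0.21×24.305 + 0.79×55.845 + 1×12.011 + 3×15.999

109.23 g/mol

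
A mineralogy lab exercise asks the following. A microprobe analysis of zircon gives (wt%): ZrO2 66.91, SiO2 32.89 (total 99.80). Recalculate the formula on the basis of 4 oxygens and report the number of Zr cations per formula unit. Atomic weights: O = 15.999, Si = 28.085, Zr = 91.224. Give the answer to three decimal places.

ZrO2: 66.91/123.222 = 0.54300 mol → 0.54300 mol Zr, 1.08600 mol O.
SiO2: 32.89/60.083 = 0.54741 mol → 0.54741 mol Si, 1.09482 mol O.
Total oxygen = 2.18082 mol. Normalization factor = 4/2.18082 = 1.83417.
Zr per 4 O = 0.54300 × 1.83417 = 0.996.

0.996 Zr apfu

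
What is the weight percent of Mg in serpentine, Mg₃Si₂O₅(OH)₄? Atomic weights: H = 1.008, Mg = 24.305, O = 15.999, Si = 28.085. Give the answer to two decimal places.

M(Mg₃Si₂O₅(OH)₄) = 277.108 g/mol.
Mg contributes 3 × 24.305 = 72.915 g per mole.
72.915/277.108 = 0.2631 → 26.31%.

26.31 wt%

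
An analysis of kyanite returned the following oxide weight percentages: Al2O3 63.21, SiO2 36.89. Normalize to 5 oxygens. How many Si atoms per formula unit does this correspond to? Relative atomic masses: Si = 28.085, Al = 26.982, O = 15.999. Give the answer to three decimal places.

Al2O3 (M=101.961): mol = 0.61994; Al = 1.23988, O = 1.85982.
SiO2 (M=60.083): mol = 0.61398; Si = 0.61398, O = 1.22796.
ΣO = 3.08778; factor = 5/ΣO = 1.61929.
Si apfu = 0.61398 × 1.61929 = 0.994.

0.994 Si apfu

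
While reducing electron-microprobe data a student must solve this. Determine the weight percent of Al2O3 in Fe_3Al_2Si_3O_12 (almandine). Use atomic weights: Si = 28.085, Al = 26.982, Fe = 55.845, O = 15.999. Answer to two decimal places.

Formula mass = 497.742 g/mol.
2 Al → 1.0000 mol Al2O3 per formula unit; M(Al2O3) = 101.961, so Al2O3 mass = 101.961 g.
101.961/497.742 × 100 = 20.48 wt%.

20.48 wt%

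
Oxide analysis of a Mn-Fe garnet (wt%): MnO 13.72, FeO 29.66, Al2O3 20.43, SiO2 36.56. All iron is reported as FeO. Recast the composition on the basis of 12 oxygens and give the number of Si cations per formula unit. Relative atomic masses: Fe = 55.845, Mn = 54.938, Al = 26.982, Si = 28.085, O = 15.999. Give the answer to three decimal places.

MnO (M=70.937): mol = 0.19341; Mn = 0.19341, O = 0.19341.
FeO (M=71.844): mol = 0.41284; Fe = 0.41284, O = 0.41284.
Al2O3 (M=101.961): mol = 0.20037; Al = 0.40074, O = 0.60111.
SiO2 (M=60.083): mol = 0.60849; Si = 0.60849, O = 1.21698.
ΣO = 2.42434; factor = 12/ΣO = 4.94980.
Si apfu = 0.60849 × 4.94980 = 3.012.

3.012 Si apfu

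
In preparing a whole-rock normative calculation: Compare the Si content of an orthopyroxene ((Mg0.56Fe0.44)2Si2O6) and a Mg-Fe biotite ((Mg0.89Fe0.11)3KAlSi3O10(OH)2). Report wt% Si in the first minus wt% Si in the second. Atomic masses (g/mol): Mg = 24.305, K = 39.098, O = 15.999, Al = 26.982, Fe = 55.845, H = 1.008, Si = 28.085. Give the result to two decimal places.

M((Mg0.56Fe0.44)2Si2O6) = 228.529 g/mol, so wt% Si = 56.170/228.529 × 100 = 24.58%.
M((Mg0.89Fe0.11)3KAlSi3O10(OH)2) = 427.662 g/mol, so wt% Si = 84.255/427.662 × 100 = 19.70%.
24.58 − 19.70 = 4.88 pp.

4.88 percentage points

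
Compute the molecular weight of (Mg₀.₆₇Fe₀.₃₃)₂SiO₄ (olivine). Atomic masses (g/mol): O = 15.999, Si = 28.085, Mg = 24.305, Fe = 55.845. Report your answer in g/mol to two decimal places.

M = 1.34*24.305 + 0.66*55.845 + 1*28.085 + 4*15.999

161.51 g/mol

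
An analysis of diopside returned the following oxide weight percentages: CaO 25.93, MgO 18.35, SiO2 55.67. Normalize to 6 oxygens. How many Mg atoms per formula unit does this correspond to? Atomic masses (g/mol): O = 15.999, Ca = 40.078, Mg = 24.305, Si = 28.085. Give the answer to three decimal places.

0.986 Mg apfu

CaO (M=56.077): mol = 0.46240; Ca = 0.46240, O = 0.46240.
MgO (M=40.304): mol = 0.45529; Mg = 0.45529, O = 0.45529.
SiO2 (M=60.083): mol = 0.92655; Si = 0.92655, O = 1.85310.
ΣO = 2.77079; factor = 6/ΣO = 2.16545.
Mg apfu = 0.45529 × 2.16545 = 0.986.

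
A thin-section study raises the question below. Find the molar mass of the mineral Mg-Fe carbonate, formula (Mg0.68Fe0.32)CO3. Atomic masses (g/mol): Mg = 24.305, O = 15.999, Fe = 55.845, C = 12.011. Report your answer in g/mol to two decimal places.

94.41 g/mol

The formula mass is the sum 0.68·24.305 + 0.32·55.845 + 1·12.011 + 3·15.999.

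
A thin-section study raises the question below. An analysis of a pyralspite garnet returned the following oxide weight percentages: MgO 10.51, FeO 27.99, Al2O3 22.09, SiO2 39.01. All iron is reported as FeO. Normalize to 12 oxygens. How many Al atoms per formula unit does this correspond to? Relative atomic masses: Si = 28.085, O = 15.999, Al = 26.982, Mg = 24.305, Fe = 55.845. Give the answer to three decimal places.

MgO (M=40.304): mol = 0.26077; Mg = 0.26077, O = 0.26077.
FeO (M=71.844): mol = 0.38959; Fe = 0.38959, O = 0.38959.
Al2O3 (M=101.961): mol = 0.21665; Al = 0.43330, O = 0.64995.
SiO2 (M=60.083): mol = 0.64927; Si = 0.64927, O = 1.29854.
ΣO = 2.59885; factor = 12/ΣO = 4.61743.
Al apfu = 0.43330 × 4.61743 = 2.001.

2.001 Al apfu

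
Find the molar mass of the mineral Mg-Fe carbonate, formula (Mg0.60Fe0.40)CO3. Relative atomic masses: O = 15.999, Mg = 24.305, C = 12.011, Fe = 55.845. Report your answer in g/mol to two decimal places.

Mg: 0.60 × 24.305 = 14.5830
Fe: 0.40 × 55.845 = 22.3380
C: 1 × 12.011 = 12.0110
O: 3 × 15.999 = 47.9970
Summing the contributions gives the formula mass.

96.93 g/mol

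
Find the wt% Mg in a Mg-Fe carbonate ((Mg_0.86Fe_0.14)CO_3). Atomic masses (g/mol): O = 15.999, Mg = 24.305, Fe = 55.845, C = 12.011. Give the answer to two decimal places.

M((Mg_0.86Fe_0.14)CO_3) = 88.729 g/mol.
Mg contributes 0.86 × 24.305 = 20.902 g per mole.
20.902/88.729 = 0.2356 → 23.56%.

23.56 wt%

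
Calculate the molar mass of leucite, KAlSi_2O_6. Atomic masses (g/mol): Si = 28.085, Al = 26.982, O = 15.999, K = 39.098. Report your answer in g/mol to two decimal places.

M = 1·39.098 + 1·26.982 + 2·28.085 + 6·15.999

218.24 g/mol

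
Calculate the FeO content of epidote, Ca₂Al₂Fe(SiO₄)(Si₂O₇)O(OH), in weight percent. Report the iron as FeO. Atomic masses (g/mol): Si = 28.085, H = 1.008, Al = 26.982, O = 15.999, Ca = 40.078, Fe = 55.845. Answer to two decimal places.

Molar mass of Ca₂Al₂Fe(SiO₄)(Si₂O₇)O(OH) = 2·40.078 + 2·26.982 + 1·55.845 + 3·28.085 + 13·15.999 + 1·1.008 = 483.215 g/mol.
Each formula unit contains 1 Fe, equivalent to 1/1 = 1.0000 mol FeO.
M(FeO) = 1×55.845 + 1×15.999 = 71.844 g/mol.
Mass of FeO per formula unit = 1.0000 × 71.844 = 71.844 g.
FeO wt% = 71.844 / 483.215 × 100 = 14.87%.

14.87 wt%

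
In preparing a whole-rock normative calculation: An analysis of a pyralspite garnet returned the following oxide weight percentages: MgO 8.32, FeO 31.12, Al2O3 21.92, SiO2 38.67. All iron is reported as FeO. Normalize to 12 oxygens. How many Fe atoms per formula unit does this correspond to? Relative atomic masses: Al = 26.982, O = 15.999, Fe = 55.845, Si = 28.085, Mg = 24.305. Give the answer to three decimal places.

MgO: 8.32/40.304 = 0.20643 mol → 0.20643 mol Mg, 0.20643 mol O.
FeO: 31.12/71.844 = 0.43316 mol → 0.43316 mol Fe, 0.43316 mol O.
Al2O3: 21.92/101.961 = 0.21498 mol → 0.42996 mol Al, 0.64494 mol O.
SiO2: 38.67/60.083 = 0.64361 mol → 0.64361 mol Si, 1.28722 mol O.
Total oxygen = 2.57175 mol. Normalization factor = 12/2.57175 = 4.66608.
Fe per 12 O = 0.43316 × 4.66608 = 2.021.

2.021 Fe apfu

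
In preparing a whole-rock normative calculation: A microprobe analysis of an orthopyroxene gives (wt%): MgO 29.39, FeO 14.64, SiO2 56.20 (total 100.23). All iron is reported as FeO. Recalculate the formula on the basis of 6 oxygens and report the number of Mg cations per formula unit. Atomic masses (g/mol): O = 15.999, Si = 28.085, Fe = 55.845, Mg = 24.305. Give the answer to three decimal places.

MgO: 29.39/40.304 = 0.72921 mol → 0.72921 mol Mg, 0.72921 mol O.
FeO: 14.64/71.844 = 0.20377 mol → 0.20377 mol Fe, 0.20377 mol O.
SiO2: 56.20/60.083 = 0.93537 mol → 0.93537 mol Si, 1.87074 mol O.
Total oxygen = 2.80372 mol. Normalization factor = 6/2.80372 = 2.14001.
Mg per 6 O = 0.72921 × 2.14001 = 1.561.

1.561 Mg apfu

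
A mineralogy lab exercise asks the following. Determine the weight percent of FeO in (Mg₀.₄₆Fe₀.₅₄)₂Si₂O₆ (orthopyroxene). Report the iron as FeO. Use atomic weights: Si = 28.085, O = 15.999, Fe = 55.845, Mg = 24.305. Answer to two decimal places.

Molar mass of (Mg₀.₄₆Fe₀.₅₄)₂Si₂O₆ = 0.92·24.305 + 1.08·55.845 + 2·28.085 + 6·15.999 = 234.837 g/mol.
Each formula unit contains 1.08 Fe, equivalent to 1.08/1 = 1.0800 mol FeO.
M(FeO) = 1×55.845 + 1×15.999 = 71.844 g/mol.
Mass of FeO per formula unit = 1.0800 × 71.844 = 77.592 g.
FeO wt% = 77.592 / 234.837 × 100 = 33.04%.

33.04 wt%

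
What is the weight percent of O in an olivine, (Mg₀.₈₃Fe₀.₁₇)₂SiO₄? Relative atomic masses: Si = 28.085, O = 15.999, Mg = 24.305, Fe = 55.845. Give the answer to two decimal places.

42.27 wt%

Formula mass = 1.66·24.305 + 0.34·55.845 + 1·28.085 + 4·15.999 = 151.415 g/mol, of which 63.996 g is O.
So O makes up 63.996/151.415 = 0.4227 of the mass, i.e. 42.27%.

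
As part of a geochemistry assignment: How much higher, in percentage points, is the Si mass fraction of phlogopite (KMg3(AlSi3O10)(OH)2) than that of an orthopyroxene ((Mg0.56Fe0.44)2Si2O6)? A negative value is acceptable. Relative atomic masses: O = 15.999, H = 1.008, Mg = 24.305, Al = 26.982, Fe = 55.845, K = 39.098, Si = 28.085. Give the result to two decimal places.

-4.39 percentage points

M(KMg3(AlSi3O10)(OH)2) = 417.254 g/mol, so wt% Si = 84.255/417.254 × 100 = 20.19%.
M((Mg0.56Fe0.44)2Si2O6) = 228.529 g/mol, so wt% Si = 56.170/228.529 × 100 = 24.58%.
20.19 − 24.58 = -4.39 pp.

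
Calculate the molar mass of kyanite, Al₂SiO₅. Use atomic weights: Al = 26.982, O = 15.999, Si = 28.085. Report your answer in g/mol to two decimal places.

162.04 g/mol

M = 2×26.982 + 1×28.085 + 5×15.999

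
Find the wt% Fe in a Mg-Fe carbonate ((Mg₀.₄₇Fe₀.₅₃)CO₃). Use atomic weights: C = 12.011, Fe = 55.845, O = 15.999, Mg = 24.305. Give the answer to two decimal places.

Formula mass = 0.47·24.305 + 0.53·55.845 + 1·12.011 + 3·15.999 = 101.029 g/mol, of which 29.598 g is Fe.
So Fe makes up 29.598/101.029 = 0.2930 of the mass, i.e. 29.30%.

29.30 wt%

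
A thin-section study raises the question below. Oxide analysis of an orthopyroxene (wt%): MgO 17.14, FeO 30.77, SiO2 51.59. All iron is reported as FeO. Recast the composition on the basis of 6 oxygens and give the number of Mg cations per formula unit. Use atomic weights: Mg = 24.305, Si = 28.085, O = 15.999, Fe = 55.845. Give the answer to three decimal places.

17.14 wt% MgO ÷ 40.304 g/mol = 0.42527 mol, giving 0.42527 Mg and 0.42527 O.
30.77 wt% FeO ÷ 71.844 g/mol = 0.42829 mol, giving 0.42829 Fe and 0.42829 O.
51.59 wt% SiO2 ÷ 60.083 g/mol = 0.85865 mol, giving 0.85865 Si and 1.71730 O.
Oxygen sums to 2.57086; scaling by 6/2.57086 = 2.33385 puts the formula on 6 O.
Mg: 0.42527 × 2.33385 = 0.993 atoms per formula unit.

0.993 Mg apfu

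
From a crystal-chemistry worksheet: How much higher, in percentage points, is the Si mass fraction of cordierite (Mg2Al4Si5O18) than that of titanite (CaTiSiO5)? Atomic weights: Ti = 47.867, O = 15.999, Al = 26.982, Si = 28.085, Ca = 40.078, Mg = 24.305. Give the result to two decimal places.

Si in Mg2Al4Si5O18: molar mass 584.945 g/mol; 5×28.085 = 140.425 g → 24.01 wt%.
Si in CaTiSiO5: molar mass 196.025 g/mol; 1×28.085 = 28.085 g → 14.33 wt%.
Difference = 24.01 − 14.33 = 9.68 percentage points.

9.68 percentage points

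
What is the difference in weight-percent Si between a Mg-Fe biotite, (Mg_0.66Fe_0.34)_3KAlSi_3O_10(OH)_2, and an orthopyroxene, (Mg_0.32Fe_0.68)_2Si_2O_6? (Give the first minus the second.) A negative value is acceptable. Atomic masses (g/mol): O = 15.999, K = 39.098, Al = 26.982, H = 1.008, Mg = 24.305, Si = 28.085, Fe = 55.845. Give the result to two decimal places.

First mineral: 84.255 g Si in 449.425 g formula = 18.75 wt% Si.
Second mineral: 56.170 g Si in 243.668 g formula = 23.05 wt% Si.
18.75% − 23.05% gives a difference of -4.30 percentage points.

-4.30 percentage points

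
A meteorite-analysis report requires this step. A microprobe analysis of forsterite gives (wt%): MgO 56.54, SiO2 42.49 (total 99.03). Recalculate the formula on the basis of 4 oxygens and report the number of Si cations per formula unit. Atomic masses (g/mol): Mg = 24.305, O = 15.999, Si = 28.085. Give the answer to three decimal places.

1.004 Si apfu

MgO (M=40.304): mol = 1.40284; Mg = 1.40284, O = 1.40284.
SiO2 (M=60.083): mol = 0.70719; Si = 0.70719, O = 1.41438.
ΣO = 2.81722; factor = 4/ΣO = 1.41984.
Si apfu = 0.70719 × 1.41984 = 1.004.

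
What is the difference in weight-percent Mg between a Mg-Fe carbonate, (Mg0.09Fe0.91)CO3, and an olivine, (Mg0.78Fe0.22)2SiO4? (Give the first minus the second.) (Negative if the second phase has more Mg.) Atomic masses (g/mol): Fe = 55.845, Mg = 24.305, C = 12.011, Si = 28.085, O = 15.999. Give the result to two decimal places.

-22.59 percentage points

Mg in (Mg0.09Fe0.91)CO3: molar mass 113.014 g/mol; 0.09×24.305 = 2.187 g → 1.94 wt%.
Mg in (Mg0.78Fe0.22)2SiO4: molar mass 154.569 g/mol; 1.56×24.305 = 37.916 g → 24.53 wt%.
Difference = 1.94 − 24.53 = -22.59 percentage points.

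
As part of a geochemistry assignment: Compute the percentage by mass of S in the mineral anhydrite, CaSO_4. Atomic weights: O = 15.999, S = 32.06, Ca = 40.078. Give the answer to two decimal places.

Formula mass = 1*40.078 + 1*32.06 + 4*15.999 = 136.134 g/mol, of which 32.060 g is S.
So S makes up 32.060/136.134 = 0.2355 of the mass, i.e. 23.55%.

23.55 weight percent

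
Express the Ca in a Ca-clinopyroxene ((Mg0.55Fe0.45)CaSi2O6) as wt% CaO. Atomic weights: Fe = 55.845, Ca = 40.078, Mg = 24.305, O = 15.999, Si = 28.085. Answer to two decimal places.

24.30 wt%

Formula mass = 230.740 g/mol.
1 Ca → 1.0000 mol CaO per formula unit; M(CaO) = 56.077, so CaO mass = 56.077 g.
56.077/230.740 × 100 = 24.30 wt%.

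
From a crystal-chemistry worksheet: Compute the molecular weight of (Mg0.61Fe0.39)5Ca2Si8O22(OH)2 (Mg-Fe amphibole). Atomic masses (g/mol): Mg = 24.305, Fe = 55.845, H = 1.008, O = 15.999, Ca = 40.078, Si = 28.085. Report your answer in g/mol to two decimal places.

873.86 g/mol

M = 3.05*24.305 + 1.95*55.845 + 2*40.078 + 8*28.085 + 24*15.999 + 2*1.008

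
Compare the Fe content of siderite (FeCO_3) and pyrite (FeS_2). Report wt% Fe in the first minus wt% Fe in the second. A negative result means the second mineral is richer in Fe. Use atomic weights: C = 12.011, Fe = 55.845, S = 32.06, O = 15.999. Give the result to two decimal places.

M(FeCO_3) = 115.853 g/mol, so wt% Fe = 55.845/115.853 × 100 = 48.20%.
M(FeS_2) = 119.965 g/mol, so wt% Fe = 55.845/119.965 × 100 = 46.55%.
48.20 − 46.55 = 1.65 pp.

1.65 percentage points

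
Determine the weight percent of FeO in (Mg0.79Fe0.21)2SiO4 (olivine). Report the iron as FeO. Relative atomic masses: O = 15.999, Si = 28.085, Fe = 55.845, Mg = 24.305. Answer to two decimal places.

Formula mass = 153.938 g/mol.
0.42 Fe → 0.4200 mol FeO per formula unit; M(FeO) = 71.844, so FeO mass = 30.174 g.
30.174/153.938 × 100 = 19.60 wt%.

19.60 wt%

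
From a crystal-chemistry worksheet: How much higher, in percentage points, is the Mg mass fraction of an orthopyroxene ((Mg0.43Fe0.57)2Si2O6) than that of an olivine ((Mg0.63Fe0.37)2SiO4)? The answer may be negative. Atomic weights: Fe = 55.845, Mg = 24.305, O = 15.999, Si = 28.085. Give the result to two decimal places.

First mineral: 20.902 g Mg in 236.730 g formula = 8.83 wt% Mg.
Second mineral: 30.624 g Mg in 164.031 g formula = 18.67 wt% Mg.
8.83% − 18.67% gives a difference of -9.84 percentage points.

-9.84 percentage points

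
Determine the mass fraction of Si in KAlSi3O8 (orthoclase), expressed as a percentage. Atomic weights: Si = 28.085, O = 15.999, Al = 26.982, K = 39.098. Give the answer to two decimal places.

M(KAlSi3O8) = 278.327 g/mol.
Si contributes 3 × 28.085 = 84.255 g per mole.
84.255/278.327 = 0.3027 → 30.27%.

30.27 mass %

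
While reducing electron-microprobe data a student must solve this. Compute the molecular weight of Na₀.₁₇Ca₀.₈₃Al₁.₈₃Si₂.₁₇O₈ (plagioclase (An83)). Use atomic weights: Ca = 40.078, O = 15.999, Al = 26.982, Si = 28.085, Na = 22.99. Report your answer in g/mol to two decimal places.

M = 0.17(22.99) + 0.83(40.078) + 1.83(26.982) + 2.17(28.085) + 8(15.999)

275.49 g/mol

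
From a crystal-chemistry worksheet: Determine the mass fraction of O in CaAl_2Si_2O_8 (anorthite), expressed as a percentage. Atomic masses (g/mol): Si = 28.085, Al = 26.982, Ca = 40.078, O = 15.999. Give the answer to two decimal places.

Molar mass of CaAl_2Si_2O_8: 1×40.078 + 2×26.982 + 2×28.085 + 8×15.999 = 278.204 g/mol.
Mass of O per formula unit: 8 × 15.999 = 127.992 g.
Weight fraction O = 127.992 / 278.204 = 0.4601.

46.01 weight percent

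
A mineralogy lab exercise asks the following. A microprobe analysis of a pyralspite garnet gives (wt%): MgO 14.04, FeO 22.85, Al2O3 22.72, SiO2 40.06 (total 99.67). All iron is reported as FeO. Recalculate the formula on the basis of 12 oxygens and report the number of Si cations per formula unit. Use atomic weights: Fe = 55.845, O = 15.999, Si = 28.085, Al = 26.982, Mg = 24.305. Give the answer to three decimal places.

MgO (M=40.304): mol = 0.34835; Mg = 0.34835, O = 0.34835.
FeO (M=71.844): mol = 0.31805; Fe = 0.31805, O = 0.31805.
Al2O3 (M=101.961): mol = 0.22283; Al = 0.44566, O = 0.66849.
SiO2 (M=60.083): mol = 0.66674; Si = 0.66674, O = 1.33348.
ΣO = 2.66837; factor = 12/ΣO = 4.49713.
Si apfu = 0.66674 × 4.49713 = 2.998.

2.998 Si apfu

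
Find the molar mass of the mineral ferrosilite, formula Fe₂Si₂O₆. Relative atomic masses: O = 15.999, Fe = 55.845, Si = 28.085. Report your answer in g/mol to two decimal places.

M = 2(55.845) + 2(28.085) + 6(15.999)

263.85 g/mol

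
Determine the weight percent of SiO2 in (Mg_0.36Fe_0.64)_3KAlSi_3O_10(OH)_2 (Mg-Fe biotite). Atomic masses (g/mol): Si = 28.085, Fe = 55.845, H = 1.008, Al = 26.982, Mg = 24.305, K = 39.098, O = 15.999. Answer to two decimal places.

M((Mg_0.36Fe_0.64)_3KAlSi_3O_10(OH)_2) = 477.811 g/mol; M(SiO2) = 60.083 g/mol.
Moles SiO2 per formula unit = 3 Si ÷ 1 = 3.0000.
SiO2 fraction = (3.0000 × 60.083) / 477.811 = 180.249/477.811 = 0.3772.

37.72 wt%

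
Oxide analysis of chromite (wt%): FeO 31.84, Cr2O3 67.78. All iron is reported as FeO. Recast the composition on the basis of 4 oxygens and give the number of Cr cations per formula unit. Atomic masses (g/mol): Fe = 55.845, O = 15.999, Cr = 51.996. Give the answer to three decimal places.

FeO (M=71.844): mol = 0.44318; Fe = 0.44318, O = 0.44318.
Cr2O3 (M=151.989): mol = 0.44595; Cr = 0.89190, O = 1.33785.
ΣO = 1.78103; factor = 4/ΣO = 2.24589.
Cr apfu = 0.89190 × 2.24589 = 2.003.

2.003 Cr apfu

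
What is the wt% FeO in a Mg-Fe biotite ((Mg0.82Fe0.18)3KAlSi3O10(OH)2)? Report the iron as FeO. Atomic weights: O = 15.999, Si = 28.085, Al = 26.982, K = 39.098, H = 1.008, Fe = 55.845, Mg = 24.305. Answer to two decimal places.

8.93 wt%

M((Mg0.82Fe0.18)3KAlSi3O10(OH)2) = 434.286 g/mol; M(FeO) = 71.844 g/mol.
Moles FeO per formula unit = 0.54 Fe ÷ 1 = 0.5400.
FeO fraction = (0.5400 × 71.844) / 434.286 = 38.796/434.286 = 0.0893.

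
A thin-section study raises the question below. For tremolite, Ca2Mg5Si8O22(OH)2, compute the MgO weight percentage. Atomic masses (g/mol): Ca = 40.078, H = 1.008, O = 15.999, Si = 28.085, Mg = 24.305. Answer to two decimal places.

M(Ca2Mg5Si8O22(OH)2) = 812.353 g/mol; M(MgO) = 40.304 g/mol.
Moles MgO per formula unit = 5 Mg ÷ 1 = 5.0000.
MgO fraction = (5.0000 × 40.304) / 812.353 = 201.520/812.353 = 0.2481.

24.81 wt%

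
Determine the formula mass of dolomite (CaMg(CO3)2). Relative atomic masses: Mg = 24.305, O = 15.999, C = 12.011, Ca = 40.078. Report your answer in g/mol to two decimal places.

184.40 g/mol

Ca: 1 × 40.078 = 40.0780
Mg: 1 × 24.305 = 24.3050
C: 2 × 12.011 = 24.0220
O: 6 × 15.999 = 95.9940
Summing the contributions gives the formula mass.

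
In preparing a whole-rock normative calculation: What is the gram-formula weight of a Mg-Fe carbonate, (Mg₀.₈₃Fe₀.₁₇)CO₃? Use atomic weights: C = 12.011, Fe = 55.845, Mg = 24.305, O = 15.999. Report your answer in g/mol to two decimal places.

The formula mass is the sum 0.83·24.305 + 0.17·55.845 + 1·12.011 + 3·15.999.

89.67 g/mol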